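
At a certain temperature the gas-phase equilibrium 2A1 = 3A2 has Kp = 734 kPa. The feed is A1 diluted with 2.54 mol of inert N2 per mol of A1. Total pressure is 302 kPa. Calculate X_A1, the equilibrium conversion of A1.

Basis: 1 mol A1 initially; let X = conversion of A1. Extent ξ = 0.5X.
Mole table: n_A1 = 1 − X; n_A2 = 1.5X; n_I = 2.54 (inert).
n_T = Σnᵢ = 3.54 + 0.5X.
With p_i = (n_i/n_T)P, Kp = p_A2^3 / (p_A1^2).
Equating to 734 kPa and solving on 0 < X < 1: X = 0.671.

X = 0.671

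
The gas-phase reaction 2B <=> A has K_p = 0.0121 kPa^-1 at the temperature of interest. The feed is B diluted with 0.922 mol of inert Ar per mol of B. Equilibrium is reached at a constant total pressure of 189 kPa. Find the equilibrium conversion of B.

X = 0.554

Take 1 mol B as basis and let X be its fractional conversion, so ξ = 0.5X.
Mole table: n_B = 1 − X; n_A = 0.5X; n_I = 0.922 (inert).
Total moles n_T = 1.92 − 0.5X.
Mole fractions y_i = n_i/n_T; K_p = p_A / (p_B^2) with p_i = y_i·P.
This yields a degree-2 equation in X; solving on (0,1), X = 0.554.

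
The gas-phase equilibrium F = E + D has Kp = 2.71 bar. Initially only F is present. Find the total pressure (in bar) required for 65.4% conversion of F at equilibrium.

Take 1 mol F as basis and let X be its fractional conversion, so ξ = X.
Mole table: n_F = 1 − X; n_E = X; n_D = X.
Summing: n_T = 1 + X.
Kp = p_E p_D / (p_F) with p_i = (n_i/n_T)·P.
At X = 0.654: the mole-fraction product g(X) = Π y_i^ν_i = 0.7474. Since Kp = g(X)·P^{1}, P = (Kp/g)^(1/1) = (2.71/0.7474)^(1/1) = 3.63 bar.

P = 3.63 bar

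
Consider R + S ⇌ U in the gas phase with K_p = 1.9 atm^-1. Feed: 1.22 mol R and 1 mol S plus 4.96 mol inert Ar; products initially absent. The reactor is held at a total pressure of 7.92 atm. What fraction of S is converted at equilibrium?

X = 0.590

Let X = conversion of S (basis 1 mol S); extent of reaction ξ = X.
At extent ξ: n_R = 1.22 − X; n_S = 1 − X; n_U = X; n_I = 4.96 (inert).
Summing: n_T = 7.18 − X.
Mole fractions y_i = n_i/n_T; K_p = p_U / (p_R p_S) with p_i = y_i·P.
Substituting and setting equal to 1.9 atm^-1 gives a polynomial in X; the root in (0,1) is X = 0.590.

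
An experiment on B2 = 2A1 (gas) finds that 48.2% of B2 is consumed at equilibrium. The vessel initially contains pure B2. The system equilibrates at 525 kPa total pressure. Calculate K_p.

Let X = conversion of B2 (basis 1 mol B2); extent of reaction ξ = X.
Moles: n_B2 = 1 − X; n_A1 = 2X.
n_T = Σnᵢ = 1 + X.
At X = 0.482: n_B2 = 0.518, n_A1 = 0.964, n_T = 1.48.
p_i = (n_i/n_T)·P. K_p = p_A1^2 / (p_B2) = 636 kPa.

K_p = 636 kPa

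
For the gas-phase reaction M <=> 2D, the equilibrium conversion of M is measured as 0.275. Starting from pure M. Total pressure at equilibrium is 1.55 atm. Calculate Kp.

Let X = conversion of M (basis 1 mol M); extent of reaction ξ = X.
Moles: n_M = 1 − X; n_D = 2X.
Summing: n_T = 1 + X.
At X = 0.275: n_M = 0.725, n_D = 0.55, n_T = 1.27.
p_i = (n_i/n_T)·P. Kp = p_D^2 / (p_M) = 0.507 atm.

Kp = 0.507 atm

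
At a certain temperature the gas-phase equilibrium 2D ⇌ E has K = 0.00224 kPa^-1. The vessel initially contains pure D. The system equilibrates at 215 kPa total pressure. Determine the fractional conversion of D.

Let X = conversion of D (basis 1 mol D); extent of reaction ξ = 0.5X.
Moles: n_D = 1 − X; n_E = 0.5X.
n_T = Σnᵢ = 1 − 0.5X.
With p_i = (n_i/n_T)P, K = p_E / (p_D^2).
Substituting and setting equal to 0.00224 kPa^-1 gives a polynomial in X; the root in (0,1) is X = 0.415.

X = 0.415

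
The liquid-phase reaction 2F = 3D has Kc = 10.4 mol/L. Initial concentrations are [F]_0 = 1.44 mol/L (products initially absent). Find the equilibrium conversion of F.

Let X = conversion of F; extent ξ = 1.44X/2 mol/L.
Concentrations: [F] = 1.44 − 1.44X; [D] = 2.16X.
Kc = [D]^3 / ([F]^2).
Equating to 10.4 mol/L: the physical root is X = 0.645.

X = 0.645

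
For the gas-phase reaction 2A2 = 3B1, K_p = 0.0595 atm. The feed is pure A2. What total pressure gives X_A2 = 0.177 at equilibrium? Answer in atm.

P = 2.34 atm

Take 1 mol A2 as basis and let X be its fractional conversion, so ξ = 0.5X.
Moles: n_A2 = 1 − X; n_B1 = 1.5X.
Summing: n_T = 1 + 0.5X.
K_p = p_B1^3 / (p_A2^2) with p_i = (n_i/n_T)·P.
At X = 0.177: the mole-fraction product g(X) = Π y_i^ν_i = 0.02538. Since K_p = g(X)·P^{1}, P = (K_p/g)^(1/1) = (0.0595/0.02538)^(1/1) = 2.34 atm.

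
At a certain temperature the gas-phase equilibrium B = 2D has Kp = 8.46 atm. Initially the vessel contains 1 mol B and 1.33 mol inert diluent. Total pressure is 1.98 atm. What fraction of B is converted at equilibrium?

X = 0.806

Basis: 1 mol B initially; let X = conversion of B. Extent ξ = X.
Species balance: n_B = 1 − X; n_D = 2X; n_I = 1.33 (inert).
Summing: n_T = 2.33 + X.
y_i = n_i/n_T, p_i = y_i·P. Kp = p_D^2 / (p_B).
Setting this equal to 8.46 atm and taking the physical root (0 < X < 1) gives X = 0.806.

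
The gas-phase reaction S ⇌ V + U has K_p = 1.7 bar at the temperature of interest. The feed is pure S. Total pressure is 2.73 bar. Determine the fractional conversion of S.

Basis: 1 mol S initially; let X = conversion of S. Extent ξ = X.
Mole table: n_S = 1 − X; n_V = X; n_U = X.
Summing: n_T = 1 + X.
Mole fractions y_i = n_i/n_T; K_p = p_V p_U / (p_S) with p_i = y_i·P.
This yields a degree-2 equation in X; solving on (0,1), X = 0.619.

X = 0.619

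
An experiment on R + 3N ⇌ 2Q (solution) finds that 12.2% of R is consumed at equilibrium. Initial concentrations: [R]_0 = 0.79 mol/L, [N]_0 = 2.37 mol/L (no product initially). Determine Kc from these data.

Let X = conversion of R.
Concentrations: [R] = 0.79 − 0.79X; [N] = 2.37 − 2.37X; [Q] = 1.58X.
At X = 0.122: [R] = 0.694, [N] = 2.08, [Q] = 0.193.
Kc = [Q]^2 / ([R] [N]^3) = 0.00595 (mol/L)^-2.

Kc = 0.00595 (mol/L)^-2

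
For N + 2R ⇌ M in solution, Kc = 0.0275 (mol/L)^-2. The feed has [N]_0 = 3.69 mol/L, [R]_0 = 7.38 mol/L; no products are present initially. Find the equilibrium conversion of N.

X = 0.372

Let X = conversion of N; extent ξ = 3.69·X mol/L.
Concentrations: [N] = 3.69 − 3.69X; [R] = 7.38 − 7.38X; [M] = 3.69X.
Kc = [M] / ([N] [R]^2).
Setting equal to 0.0275 and solving for X on (0,1) gives X = 0.372.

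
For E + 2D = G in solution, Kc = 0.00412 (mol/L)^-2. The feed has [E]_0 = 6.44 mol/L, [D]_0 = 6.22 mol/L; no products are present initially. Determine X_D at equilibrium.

Let X = conversion of D; extent ξ = 6.22X/2 mol/L.
Concentrations: [E] = 6.44 − 3.11X; [D] = 6.22 − 6.22X; [G] = 3.11X.
Kc = [G] / ([E] [D]^2).
Equating to 0.00412 (mol/L)^-2: the physical root is X = 0.194.

X = 0.194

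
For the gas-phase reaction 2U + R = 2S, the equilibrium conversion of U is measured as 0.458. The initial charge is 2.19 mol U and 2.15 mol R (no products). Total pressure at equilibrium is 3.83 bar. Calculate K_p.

Basis: 2.19 mol U initially; let X = conversion of U. Extent ξ = 1.09X.
Mole table: n_U = 2.19 − 2.19X; n_R = 2.15 − 1.09X; n_S = 2.19X.
Summing: n_T = 4.34 − 1.09X.
At X = 0.458: n_U = 1.19, n_R = 1.65, n_S = 1, n_T = 3.84.
p_i = (n_i/n_T)·P. K_p = p_S^2 / (p_U^2 p_R) = 0.434 bar^-1.

K_p = 0.434 bar^-1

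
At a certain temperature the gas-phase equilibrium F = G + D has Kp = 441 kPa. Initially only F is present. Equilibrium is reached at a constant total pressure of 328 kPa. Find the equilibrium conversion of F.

Let X = conversion of F (basis 1 mol F); extent of reaction ξ = X.
Species balance: n_F = 1 − X; n_G = X; n_D = X.
Total moles n_T = 1 + X.
Mole fractions y_i = n_i/n_T; Kp = p_G p_D / (p_F) with p_i = y_i·P.
This yields a degree-2 equation in X; solving on (0,1), X = 0.757.

X = 0.757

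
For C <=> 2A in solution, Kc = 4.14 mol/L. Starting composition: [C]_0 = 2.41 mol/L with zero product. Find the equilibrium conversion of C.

X = 0.475

Let X = conversion of C; extent ξ = 2.41·X mol/L.
Concentrations: [C] = 2.41 − 2.41X; [A] = 4.82X.
Kc = [A]^2 / ([C]).
Equating to 4.14 mol/L: the physical root is X = 0.475.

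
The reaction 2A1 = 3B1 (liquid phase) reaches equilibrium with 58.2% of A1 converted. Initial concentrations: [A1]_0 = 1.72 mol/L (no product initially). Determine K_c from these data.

Let X = conversion of A1.
Concentrations: [A1] = 1.72 − 1.72X; [B1] = 2.58X.
At X = 0.582: [A1] = 0.719, [B1] = 1.5.
K_c = [B1]^3 / ([A1]^2) = 6.55 mol/L.

K_c = 6.55 mol/L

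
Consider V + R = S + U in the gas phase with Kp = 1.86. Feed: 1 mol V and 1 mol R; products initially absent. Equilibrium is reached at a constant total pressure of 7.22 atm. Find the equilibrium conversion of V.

Let X = conversion of V (basis 1 mol V); extent of reaction ξ = X.
Moles: n_V = 1 − X; n_R = 1 − X; n_S = X; n_U = X.
Total moles n_T = 2 (Δν = 0, constant).
y_i = n_i/n_T, p_i = y_i·P. Kp = p_S p_U / (p_V p_R).
Setting this equal to 1.86 and taking the physical root (0 < X < 1) gives X = 0.577.

X = 0.577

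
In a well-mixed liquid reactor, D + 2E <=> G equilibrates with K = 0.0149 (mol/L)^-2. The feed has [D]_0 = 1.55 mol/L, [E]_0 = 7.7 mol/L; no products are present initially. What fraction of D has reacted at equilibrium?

X = 0.386

Let X = conversion of D; extent ξ = 1.55·X mol/L.
Concentrations: [D] = 1.55 − 1.55X; [E] = 7.7 − 3.1X; [G] = 1.55X.
K = [G] / ([D] [E]^2).
Equating to 0.0149 (mol/L)^-2: the physical root is X = 0.386.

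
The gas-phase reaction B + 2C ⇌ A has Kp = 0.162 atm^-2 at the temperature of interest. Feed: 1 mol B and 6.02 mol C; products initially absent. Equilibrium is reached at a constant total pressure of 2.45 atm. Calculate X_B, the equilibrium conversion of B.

Basis: 1 mol B initially; let X = conversion of B. Extent ξ = X.
Species balance: n_B = 1 − X; n_C = 6.02 − 2X; n_A = X.
Summing: n_T = 7.02 − 2X.
Mole fractions y_i = n_i/n_T; Kp = p_A / (p_B p_C^2) with p_i = y_i·P.
This yields a degree-3 equation in X; solving on (0,1), X = 0.406.

X = 0.406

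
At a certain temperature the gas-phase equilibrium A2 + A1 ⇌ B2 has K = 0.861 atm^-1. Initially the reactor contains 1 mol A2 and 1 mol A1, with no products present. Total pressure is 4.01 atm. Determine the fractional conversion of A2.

X = 0.526

Basis: 1 mol A2 initially; let X = conversion of A2. Extent ξ = X.
At extent ξ: n_A2 = 1 − X; n_A1 = 1 − X; n_B2 = X.
Summing: n_T = 2 − X.
y_i = n_i/n_T, p_i = y_i·P. K = p_B2 / (p_A2 p_A1).
Equating to 0.861 atm^-1 and solving on 0 < X < 1: X = 0.526.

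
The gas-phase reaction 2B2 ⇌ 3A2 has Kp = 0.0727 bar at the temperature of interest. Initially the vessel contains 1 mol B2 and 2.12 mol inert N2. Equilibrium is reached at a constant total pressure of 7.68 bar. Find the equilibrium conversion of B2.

X = 0.182

Let X = conversion of B2 (basis 1 mol B2); extent of reaction ξ = 0.5X.
Mole table: n_B2 = 1 − X; n_A2 = 1.5X; n_I = 2.12 (inert).
Total moles n_T = 3.12 + 0.5X.
With p_i = (n_i/n_T)P, Kp = p_A2^3 / (p_B2^2).
This yields a degree-3 equation in X; solving on (0,1), X = 0.182.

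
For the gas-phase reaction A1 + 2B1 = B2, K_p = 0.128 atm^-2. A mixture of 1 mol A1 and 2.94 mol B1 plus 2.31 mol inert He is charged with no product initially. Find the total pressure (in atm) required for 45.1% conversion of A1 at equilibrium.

Basis: 1 mol A1 initially; let X = conversion of A1. Extent ξ = X.
Moles: n_A1 = 1 − X; n_B1 = 2.94 − 2X; n_B2 = X; n_I = 2.31 (inert).
n_T = Σnᵢ = 6.25 − 2X.
K_p = p_B2 / (p_A1 p_B1^2) with p_i = (n_i/n_T)·P.
At X = 0.451: the mole-fraction product g(X) = Π y_i^ν_i = 5.657. Since K_p = g(X)·P^{-2}, P = (g/K_p)^(1/2) = (5.657/0.128)^(1/2) = 6.65 atm.

P = 6.65 atm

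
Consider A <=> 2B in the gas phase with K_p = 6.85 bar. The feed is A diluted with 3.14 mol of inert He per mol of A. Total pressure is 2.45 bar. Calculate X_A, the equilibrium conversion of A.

Let X = conversion of A (basis 1 mol A); extent of reaction ξ = X.
Mole table: n_A = 1 − X; n_B = 2X; n_I = 3.14 (inert).
Summing: n_T = 4.14 + X.
y_i = n_i/n_T, p_i = y_i·P. K_p = p_B^2 / (p_A).
Setting this equal to 6.85 bar and taking the physical root (0 < X < 1) gives X = 0.810.

X = 0.810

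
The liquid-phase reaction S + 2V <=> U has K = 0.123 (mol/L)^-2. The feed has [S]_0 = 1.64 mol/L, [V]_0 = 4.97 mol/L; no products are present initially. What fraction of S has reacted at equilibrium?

X = 0.551

Let X = conversion of S; extent ξ = 1.64·X mol/L.
Concentrations: [S] = 1.64 − 1.64X; [V] = 4.97 − 3.28X; [U] = 1.64X.
K = [U] / ([S] [V]^2).
Solving K = 0.123 for X ∈ (0,1): X = 0.551.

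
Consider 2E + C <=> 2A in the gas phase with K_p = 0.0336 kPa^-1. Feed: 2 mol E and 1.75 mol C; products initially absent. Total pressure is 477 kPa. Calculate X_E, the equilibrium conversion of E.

X = 0.701

Take 2 mol E as basis and let X be its fractional conversion, so ξ = X.
Species balance: n_E = 2 − 2X; n_C = 1.75 − X; n_A = 2X.
Summing: n_T = 3.75 − X.
With p_i = (n_i/n_T)P, K_p = p_A^2 / (p_E^2 p_C).
Setting this equal to 0.0336 kPa^-1 and taking the physical root (0 < X < 1) gives X = 0.701.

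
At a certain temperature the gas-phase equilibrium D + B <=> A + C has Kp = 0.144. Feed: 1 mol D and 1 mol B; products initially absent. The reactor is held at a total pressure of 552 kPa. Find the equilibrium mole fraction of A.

y_A = 0.138

Take 1 mol D as basis and let X be its fractional conversion, so ξ = X.
Moles: n_D = 1 − X; n_B = 1 − X; n_A = X; n_C = X.
Total moles n_T = 2 (Δν = 0, constant).
y_i = n_i/n_T, p_i = y_i·P. Kp = p_A p_C / (p_D p_B).
Substituting and setting equal to 0.144 gives a polynomial in X; the root in (0,1) is X = 0.275.
Then n_A = 0.275, n_T = 2, so y_A = 0.138.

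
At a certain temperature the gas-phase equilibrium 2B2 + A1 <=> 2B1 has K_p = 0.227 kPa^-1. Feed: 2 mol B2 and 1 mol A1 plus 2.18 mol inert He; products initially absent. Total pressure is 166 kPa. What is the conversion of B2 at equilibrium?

Let X = conversion of B2 (basis 2 mol B2); extent of reaction ξ = X.
Mole table: n_B2 = 2 − 2X; n_A1 = 1 − X; n_B1 = 2X; n_I = 2.18 (inert).
Total moles n_T = 5.18 − X.
With p_i = (n_i/n_T)P, K_p = p_B1^2 / (p_B2^2 p_A1).
Equating to 0.227 kPa^-1 and solving on 0 < X < 1: X = 0.635.

X = 0.635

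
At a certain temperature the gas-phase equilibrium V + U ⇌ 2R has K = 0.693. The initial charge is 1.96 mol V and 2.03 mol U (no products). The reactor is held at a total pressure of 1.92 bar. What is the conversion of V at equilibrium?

Basis: 1.96 mol V initially; let X = conversion of V. Extent ξ = 1.96X.
Species balance: n_V = 1.96 − 1.96X; n_U = 2.03 − 1.96X; n_R = 3.92X.
n_T stays at 3.99 (no change in mole number).
Mole fractions y_i = n_i/n_T; K = p_R^2 / (p_V p_U) with p_i = y_i·P.
Substituting and setting equal to 0.693 gives a polynomial in X; the root in (0,1) is X = 0.299.

X = 0.299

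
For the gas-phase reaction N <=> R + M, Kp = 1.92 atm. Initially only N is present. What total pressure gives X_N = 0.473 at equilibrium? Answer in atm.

Take 1 mol N as basis and let X be its fractional conversion, so ξ = X.
Moles: n_N = 1 − X; n_R = X; n_M = X.
Total moles n_T = 1 + X.
Kp = p_R p_M / (p_N) with p_i = (n_i/n_T)·P.
At X = 0.473: the mole-fraction product g(X) = Π y_i^ν_i = 0.2882. Since Kp = g(X)·P^{1}, P = (Kp/g)^(1/1) = (1.92/0.2882)^(1/1) = 6.66 atm.

P = 6.66 atm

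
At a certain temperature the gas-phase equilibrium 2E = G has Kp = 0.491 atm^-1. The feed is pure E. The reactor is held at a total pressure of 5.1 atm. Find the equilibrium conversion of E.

X = 0.699

Take 1 mol E as basis and let X be its fractional conversion, so ξ = 0.5X.
Mole table: n_E = 1 − X; n_G = 0.5X.
Total moles n_T = 1 − 0.5X.
Mole fractions y_i = n_i/n_T; Kp = p_G / (p_E^2) with p_i = y_i·P.
Setting this equal to 0.491 atm^-1 and taking the physical root (0 < X < 1) gives X = 0.699.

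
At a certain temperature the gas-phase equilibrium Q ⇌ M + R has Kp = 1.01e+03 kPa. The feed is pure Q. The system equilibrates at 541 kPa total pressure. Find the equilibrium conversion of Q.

Let X = conversion of Q (basis 1 mol Q); extent of reaction ξ = X.
Mole table: n_Q = 1 − X; n_M = X; n_R = X.
Total moles n_T = 1 + X.
With p_i = (n_i/n_T)P, Kp = p_M p_R / (p_Q).
Substituting and setting equal to 1.01e+03 kPa gives a polynomial in X; the root in (0,1) is X = 0.807.

X = 0.807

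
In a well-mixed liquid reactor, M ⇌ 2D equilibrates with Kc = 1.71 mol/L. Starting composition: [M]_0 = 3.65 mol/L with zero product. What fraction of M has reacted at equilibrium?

X = 0.289

Let X = conversion of M; extent ξ = 3.65·X mol/L.
Concentrations: [M] = 3.65 − 3.65X; [D] = 7.3X.
Kc = [D]^2 / ([M]).
This equals 1.71 at X = 0.289 (the root in 0 < X < 1).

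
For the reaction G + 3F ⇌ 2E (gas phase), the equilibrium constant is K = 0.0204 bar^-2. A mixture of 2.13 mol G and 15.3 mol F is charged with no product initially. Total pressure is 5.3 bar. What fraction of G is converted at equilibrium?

Basis: 2.13 mol G initially; let X = conversion of G. Extent ξ = 2.13X.
At extent ξ: n_G = 2.13 − 2.13X; n_F = 15.3 − 6.39X; n_E = 4.26X.
n_T = Σnᵢ = 17.4 − 4.26X.
Mole fractions y_i = n_i/n_T; K = p_E^2 / (p_G p_F^3) with p_i = y_i·P.
This yields a degree-4 equation in X; solving on (0,1), X = 0.503.

X = 0.503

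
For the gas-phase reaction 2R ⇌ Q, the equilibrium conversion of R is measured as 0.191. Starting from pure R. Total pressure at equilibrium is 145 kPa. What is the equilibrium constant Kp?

Kp = 0.00091 kPa^-1

Take 1 mol R as basis and let X be its fractional conversion, so ξ = 0.5X.
At extent ξ: n_R = 1 − X; n_Q = 0.5X.
Total moles n_T = 1 − 0.5X.
At X = 0.191: n_R = 0.809, n_Q = 0.0955, n_T = 0.904.
p_i = (n_i/n_T)·P. Kp = p_Q / (p_R^2) = 0.00091 kPa^-1.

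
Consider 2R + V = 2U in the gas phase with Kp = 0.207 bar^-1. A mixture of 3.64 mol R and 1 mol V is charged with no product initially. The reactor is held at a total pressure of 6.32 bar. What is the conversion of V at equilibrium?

Let X = conversion of V (basis 1 mol V); extent of reaction ξ = X.
Species balance: n_R = 3.64 − 2X; n_V = 1 − X; n_U = 2X.
n_T = Σnᵢ = 4.64 − X.
y_i = n_i/n_T, p_i = y_i·P. Kp = p_U^2 / (p_R^2 p_V).
Substituting and setting equal to 0.207 bar^-1 gives a polynomial in X; the root in (0,1) is X = 0.513.

X = 0.513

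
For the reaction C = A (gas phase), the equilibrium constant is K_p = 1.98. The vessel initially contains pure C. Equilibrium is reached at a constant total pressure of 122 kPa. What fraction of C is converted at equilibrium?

Basis: 1 mol C initially; let X = conversion of C. Extent ξ = X.
Species balance: n_C = 1 − X; n_A = X.
Since Δν = 0, n_T = 1 throughout.
y_i = n_i/n_T, p_i = y_i·P. K_p = p_A / (p_C).
This yields a degree-1 equation in X; solving on (0,1), X = 0.664.

X = 0.664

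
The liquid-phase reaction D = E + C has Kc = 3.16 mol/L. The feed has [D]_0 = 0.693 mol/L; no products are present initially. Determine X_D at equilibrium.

X = 0.844

Let X = conversion of D; extent ξ = 0.693·X mol/L.
Concentrations: [D] = 0.693 − 0.693X; [E] = 0.693X; [C] = 0.693X.
Kc = [E] [C] / ([D]).
This equals 3.16 at X = 0.844 (the root in 0 < X < 1).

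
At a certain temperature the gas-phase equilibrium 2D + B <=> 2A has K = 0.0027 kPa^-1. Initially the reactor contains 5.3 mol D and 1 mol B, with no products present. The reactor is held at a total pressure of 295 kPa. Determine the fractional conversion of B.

X = 0.536

Take 1 mol B as basis and let X be its fractional conversion, so ξ = X.
Mole table: n_D = 5.3 − 2X; n_B = 1 − X; n_A = 2X.
n_T = Σnᵢ = 6.3 − X.
y_i = n_i/n_T, p_i = y_i·P. K = p_A^2 / (p_D^2 p_B).
Substituting and setting equal to 0.0027 kPa^-1 gives a polynomial in X; the root in (0,1) is X = 0.536.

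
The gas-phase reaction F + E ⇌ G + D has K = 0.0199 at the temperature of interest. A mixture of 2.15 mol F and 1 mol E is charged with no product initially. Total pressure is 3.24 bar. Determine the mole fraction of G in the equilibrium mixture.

y_G = 0.057

Let X = conversion of E (basis 1 mol E); extent of reaction ξ = X.
At extent ξ: n_F = 2.15 − X; n_E = 1 − X; n_G = X; n_D = X.
Total moles n_T = 3.15 (Δν = 0, constant).
y_i = n_i/n_T, p_i = y_i·P. K = p_G p_D / (p_F p_E).
This yields a degree-2 equation in X; solving on (0,1), X = 0.179.
Then n_G = 0.179, n_T = 3.15, so y_G = 0.057.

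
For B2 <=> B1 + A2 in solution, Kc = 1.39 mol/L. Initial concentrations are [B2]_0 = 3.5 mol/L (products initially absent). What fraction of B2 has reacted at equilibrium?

X = 0.462

Let X = conversion of B2; extent ξ = 3.5·X mol/L.
Concentrations: [B2] = 3.5 − 3.5X; [B1] = 3.5X; [A2] = 3.5X.
Kc = [B1] [A2] / ([B2]).
Solving Kc = 1.39 for X ∈ (0,1): X = 0.462.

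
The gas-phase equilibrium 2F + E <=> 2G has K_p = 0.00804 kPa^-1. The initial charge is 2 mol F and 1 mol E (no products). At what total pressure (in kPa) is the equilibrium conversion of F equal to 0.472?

Let X = conversion of F (basis 2 mol F); extent of reaction ξ = X.
Moles: n_F = 2 − 2X; n_E = 1 − X; n_G = 2X.
n_T = Σnᵢ = 3 − X.
K_p = p_G^2 / (p_F^2 p_E) with p_i = (n_i/n_T)·P.
At X = 0.472: the mole-fraction product g(X) = Π y_i^ν_i = 3.826. Since K_p = g(X)·P^{-1}, P = (g/K_p)^(1/1) = (3.826/0.00804)^(1/1) = 476 kPa.

P = 476 kPa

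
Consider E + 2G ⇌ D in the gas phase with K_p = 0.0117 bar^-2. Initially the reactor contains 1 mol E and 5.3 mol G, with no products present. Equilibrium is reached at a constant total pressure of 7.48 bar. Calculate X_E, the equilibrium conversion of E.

Let X = conversion of E (basis 1 mol E); extent of reaction ξ = X.
Species balance: n_E = 1 − X; n_G = 5.3 − 2X; n_D = X.
Total moles n_T = 6.3 − 2X.
y_i = n_i/n_T, p_i = y_i·P. K_p = p_D / (p_E p_G^2).
This yields a degree-3 equation in X; solving on (0,1), X = 0.308.

X = 0.308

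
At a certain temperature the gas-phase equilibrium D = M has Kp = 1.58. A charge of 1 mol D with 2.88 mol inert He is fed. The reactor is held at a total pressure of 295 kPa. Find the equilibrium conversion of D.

Basis: 1 mol D initially; let X = conversion of D. Extent ξ = X.
At extent ξ: n_D = 1 − X; n_M = X; n_I = 2.88 (inert).
Total moles n_T = 3.88 (Δν = 0, constant).
With p_i = (n_i/n_T)P, Kp = p_M / (p_D).
Equating to 1.58 and solving on 0 < X < 1: X = 0.612.

X = 0.612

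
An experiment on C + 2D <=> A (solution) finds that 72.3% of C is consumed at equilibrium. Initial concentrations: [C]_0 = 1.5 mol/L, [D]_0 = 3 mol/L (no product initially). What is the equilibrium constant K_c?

Let X = conversion of C.
Concentrations: [C] = 1.5 − 1.5X; [D] = 3 − 3X; [A] = 1.5X.
At X = 0.723: [C] = 0.415, [D] = 0.831, [A] = 1.08.
K_c = [A] / ([C] [D]^2) = 3.78 (mol/L)^-2.

K_c = 3.78 (mol/L)^-2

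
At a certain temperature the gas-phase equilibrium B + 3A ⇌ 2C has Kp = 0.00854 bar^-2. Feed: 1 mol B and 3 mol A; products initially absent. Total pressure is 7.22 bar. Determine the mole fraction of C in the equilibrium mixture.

Take 1 mol B as basis and let X be its fractional conversion, so ξ = X.
Species balance: n_B = 1 − X; n_A = 3 − 3X; n_C = 2X.
n_T = Σnᵢ = 4 − 2X.
With p_i = (n_i/n_T)P, Kp = p_C^2 / (p_B p_A^3).
Equating to 0.00854 bar^-2 and solving on 0 < X < 1: X = 0.268.
Then n_C = 0.536, n_T = 3.46, so y_C = 0.155.

y_C = 0.155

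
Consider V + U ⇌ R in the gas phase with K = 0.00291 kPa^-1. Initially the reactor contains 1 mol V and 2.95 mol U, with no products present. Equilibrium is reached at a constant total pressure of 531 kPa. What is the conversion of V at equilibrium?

X = 0.523

Take 1 mol V as basis and let X be its fractional conversion, so ξ = X.
At extent ξ: n_V = 1 − X; n_U = 2.95 − X; n_R = X.
Total moles n_T = 3.95 − X.
Mole fractions y_i = n_i/n_T; K = p_R / (p_V p_U) with p_i = y_i·P.
Setting this equal to 0.00291 kPa^-1 and taking the physical root (0 < X < 1) gives X = 0.523.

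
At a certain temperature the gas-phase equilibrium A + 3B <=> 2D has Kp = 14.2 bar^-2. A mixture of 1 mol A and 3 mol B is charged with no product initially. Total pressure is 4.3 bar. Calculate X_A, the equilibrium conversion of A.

Basis: 1 mol A initially; let X = conversion of A. Extent ξ = X.
At extent ξ: n_A = 1 − X; n_B = 3 − 3X; n_D = 2X.
Summing: n_T = 4 − 2X.
y_i = n_i/n_T, p_i = y_i·P. Kp = p_D^2 / (p_A p_B^3).
This yields a degree-4 equation in X; solving on (0,1), X = 0.787.

X = 0.787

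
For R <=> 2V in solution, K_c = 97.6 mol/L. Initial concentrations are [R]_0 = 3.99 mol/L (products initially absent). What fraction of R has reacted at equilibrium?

Let X = conversion of R; extent ξ = 3.99·X mol/L.
Concentrations: [R] = 3.99 − 3.99X; [V] = 7.98X.
K_c = [V]^2 / ([R]).
This equals 97.6 at X = 0.875 (the root in 0 < X < 1).

X = 0.875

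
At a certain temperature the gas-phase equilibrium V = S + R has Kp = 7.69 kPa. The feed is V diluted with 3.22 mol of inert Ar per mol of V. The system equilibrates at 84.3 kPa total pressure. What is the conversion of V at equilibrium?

X = 0.474

Take 1 mol V as basis and let X be its fractional conversion, so ξ = X.
Species balance: n_V = 1 − X; n_S = X; n_R = X; n_I = 3.22 (inert).
Total moles n_T = 4.22 + X.
Mole fractions y_i = n_i/n_T; Kp = p_S p_R / (p_V) with p_i = y_i·P.
Substituting and setting equal to 7.69 kPa gives a polynomial in X; the root in (0,1) is X = 0.474.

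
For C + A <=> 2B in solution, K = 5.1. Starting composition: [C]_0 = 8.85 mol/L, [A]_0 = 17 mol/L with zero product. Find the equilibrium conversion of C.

Let X = conversion of C; extent ξ = 8.85·X mol/L.
Concentrations: [C] = 8.85 − 8.85X; [A] = 17 − 8.85X; [B] = 17.7X.
K = [B]^2 / ([C] [A]).
Equating to 5.1: the physical root is X = 0.693.

X = 0.693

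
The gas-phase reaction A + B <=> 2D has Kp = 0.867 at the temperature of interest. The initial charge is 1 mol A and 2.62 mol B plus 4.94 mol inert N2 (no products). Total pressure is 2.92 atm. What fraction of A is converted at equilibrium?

Let X = conversion of A (basis 1 mol A); extent of reaction ξ = X.
Moles: n_A = 1 − X; n_B = 2.62 − X; n_D = 2X; n_I = 4.94 (inert).
Since Δν = 0, n_T = 8.56 throughout.
Mole fractions y_i = n_i/n_T; Kp = p_D^2 / (p_A p_B) with p_i = y_i·P.
This yields a degree-2 equation in X; solving on (0,1), X = 0.487.

X = 0.487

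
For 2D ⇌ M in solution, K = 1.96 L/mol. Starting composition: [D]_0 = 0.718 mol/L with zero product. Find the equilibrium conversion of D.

X = 0.556

Let X = conversion of D; extent ξ = 0.718X/2 mol/L.
Concentrations: [D] = 0.718 − 0.718X; [M] = 0.359X.
K = [M] / ([D]^2).
Setting equal to 1.96 and solving for X on (0,1) gives X = 0.556.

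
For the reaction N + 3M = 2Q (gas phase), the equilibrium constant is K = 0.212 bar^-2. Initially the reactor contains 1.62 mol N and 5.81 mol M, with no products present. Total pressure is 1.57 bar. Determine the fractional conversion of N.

Basis: 1.62 mol N initially; let X = conversion of N. Extent ξ = 1.62X.
Moles: n_N = 1.62 − 1.62X; n_M = 5.81 − 4.86X; n_Q = 3.24X.
Total moles n_T = 7.43 − 3.24X.
With p_i = (n_i/n_T)P, K = p_Q^2 / (p_N p_M^3).
Equating to 0.212 bar^-2 and solving on 0 < X < 1: X = 0.321.

X = 0.321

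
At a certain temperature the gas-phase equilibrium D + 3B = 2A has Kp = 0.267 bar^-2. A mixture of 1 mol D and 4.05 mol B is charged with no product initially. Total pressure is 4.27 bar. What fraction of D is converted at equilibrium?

X = 0.604

Basis: 1 mol D initially; let X = conversion of D. Extent ξ = X.
Mole table: n_D = 1 − X; n_B = 4.05 − 3X; n_A = 2X.
Summing: n_T = 5.05 − 2X.
Mole fractions y_i = n_i/n_T; Kp = p_A^2 / (p_D p_B^3) with p_i = y_i·P.
Setting this equal to 0.267 bar^-2 and taking the physical root (0 < X < 1) gives X = 0.604.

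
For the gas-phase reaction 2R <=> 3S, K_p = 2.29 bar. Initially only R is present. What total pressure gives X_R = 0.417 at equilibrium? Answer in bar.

Basis: 1 mol R initially; let X = conversion of R. Extent ξ = 0.5X.
Species balance: n_R = 1 − X; n_S = 1.5X.
Summing: n_T = 1 + 0.5X.
K_p = p_S^3 / (p_R^2) with p_i = (n_i/n_T)·P.
At X = 0.417: the mole-fraction product g(X) = Π y_i^ν_i = 0.5958. Since K_p = g(X)·P^{1}, P = (K_p/g)^(1/1) = (2.29/0.5958)^(1/1) = 3.84 bar.

P = 3.84 bar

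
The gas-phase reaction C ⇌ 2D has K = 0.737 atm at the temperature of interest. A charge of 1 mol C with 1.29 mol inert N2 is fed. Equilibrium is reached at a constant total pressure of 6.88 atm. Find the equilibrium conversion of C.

Let X = conversion of C (basis 1 mol C); extent of reaction ξ = X.
At extent ξ: n_C = 1 − X; n_D = 2X; n_I = 1.29 (inert).
n_T = Σnᵢ = 2.29 + X.
Mole fractions y_i = n_i/n_T; K = p_D^2 / (p_C) with p_i = y_i·P.
Substituting and setting equal to 0.737 atm gives a polynomial in X; the root in (0,1) is X = 0.228.

X = 0.228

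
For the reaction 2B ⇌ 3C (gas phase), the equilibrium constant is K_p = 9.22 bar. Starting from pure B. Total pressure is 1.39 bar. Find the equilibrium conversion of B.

Basis: 1 mol B initially; let X = conversion of B. Extent ξ = 0.5X.
Moles: n_B = 1 − X; n_C = 1.5X.
n_T = Σnᵢ = 1 + 0.5X.
With p_i = (n_i/n_T)P, K_p = p_C^3 / (p_B^2).
This yields a degree-3 equation in X; solving on (0,1), X = 0.665.

X = 0.665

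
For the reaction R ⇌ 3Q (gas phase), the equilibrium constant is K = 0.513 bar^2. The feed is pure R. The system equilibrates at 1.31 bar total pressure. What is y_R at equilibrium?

y_R = 0.477

Take 1 mol R as basis and let X be its fractional conversion, so ξ = X.
Moles: n_R = 1 − X; n_Q = 3X.
Total moles n_T = 1 + 2X.
With p_i = (n_i/n_T)P, K = p_Q^3 / (p_R).
Substituting and setting equal to 0.513 bar^2 gives a polynomial in X; the root in (0,1) is X = 0.267.
Then n_R = 0.733, n_T = 1.53, so y_R = 0.477.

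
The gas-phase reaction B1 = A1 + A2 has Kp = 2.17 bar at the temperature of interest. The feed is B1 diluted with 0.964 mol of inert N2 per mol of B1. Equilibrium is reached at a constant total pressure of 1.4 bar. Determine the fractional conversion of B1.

Take 1 mol B1 as basis and let X be its fractional conversion, so ξ = X.
Mole table: n_B1 = 1 − X; n_A1 = X; n_A2 = X; n_I = 0.964 (inert).
Summing: n_T = 1.96 + X.
Mole fractions y_i = n_i/n_T; Kp = p_A1 p_A2 / (p_B1) with p_i = y_i·P.
Equating to 2.17 bar and solving on 0 < X < 1: X = 0.838.

X = 0.838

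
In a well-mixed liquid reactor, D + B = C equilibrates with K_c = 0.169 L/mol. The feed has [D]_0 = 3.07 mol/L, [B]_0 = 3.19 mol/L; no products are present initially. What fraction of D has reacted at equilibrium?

X = 0.282

Let X = conversion of D; extent ξ = 3.07·X mol/L.
Concentrations: [D] = 3.07 − 3.07X; [B] = 3.19 − 3.07X; [C] = 3.07X.
K_c = [C] / ([D] [B]).
Solving K_c = 0.169 for X ∈ (0,1): X = 0.282.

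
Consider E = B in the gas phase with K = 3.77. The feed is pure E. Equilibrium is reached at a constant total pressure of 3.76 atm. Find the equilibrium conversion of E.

Basis: 1 mol E initially; let X = conversion of E. Extent ξ = X.
Mole table: n_E = 1 − X; n_B = X.
n_T stays at 1 (no change in mole number).
Mole fractions y_i = n_i/n_T; K = p_B / (p_E) with p_i = y_i·P.
Setting this equal to 3.77 and taking the physical root (0 < X < 1) gives X = 0.790.

X = 0.790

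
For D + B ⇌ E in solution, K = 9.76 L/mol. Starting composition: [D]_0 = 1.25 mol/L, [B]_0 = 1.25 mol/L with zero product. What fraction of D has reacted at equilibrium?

Let X = conversion of D; extent ξ = 1.25·X mol/L.
Concentrations: [D] = 1.25 − 1.25X; [B] = 1.25 − 1.25X; [E] = 1.25X.
K = [E] / ([D] [B]).
Setting equal to 9.76 and solving for X on (0,1) gives X = 0.752.

X = 0.752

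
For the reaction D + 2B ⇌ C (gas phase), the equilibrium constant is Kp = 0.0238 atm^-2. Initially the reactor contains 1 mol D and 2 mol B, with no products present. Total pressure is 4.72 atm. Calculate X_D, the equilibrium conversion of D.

X = 0.171

Basis: 1 mol D initially; let X = conversion of D. Extent ξ = X.
Mole table: n_D = 1 − X; n_B = 2 − 2X; n_C = X.
n_T = Σnᵢ = 3 − 2X.
y_i = n_i/n_T, p_i = y_i·P. Kp = p_C / (p_D p_B^2).
This yields a degree-3 equation in X; solving on (0,1), X = 0.171.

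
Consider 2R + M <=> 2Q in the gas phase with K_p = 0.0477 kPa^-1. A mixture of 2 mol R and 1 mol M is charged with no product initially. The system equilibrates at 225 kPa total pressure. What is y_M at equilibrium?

y_M = 0.174

Take 2 mol R as basis and let X be its fractional conversion, so ξ = X.
At extent ξ: n_R = 2 − 2X; n_M = 1 − X; n_Q = 2X.
Summing: n_T = 3 − X.
y_i = n_i/n_T, p_i = y_i·P. K_p = p_Q^2 / (p_R^2 p_M).
Substituting and setting equal to 0.0477 kPa^-1 gives a polynomial in X; the root in (0,1) is X = 0.578.
Then n_M = 0.422, n_T = 2.42, so y_M = 0.174.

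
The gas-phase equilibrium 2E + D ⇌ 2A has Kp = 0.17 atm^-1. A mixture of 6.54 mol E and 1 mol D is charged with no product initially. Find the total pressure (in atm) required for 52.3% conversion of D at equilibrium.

Take 1 mol D as basis and let X be its fractional conversion, so ξ = X.
Moles: n_E = 6.54 − 2X; n_D = 1 − X; n_A = 2X.
n_T = Σnᵢ = 7.54 − X.
Kp = p_A^2 / (p_E^2 p_D) with p_i = (n_i/n_T)·P.
At X = 0.523: the mole-fraction product g(X) = Π y_i^ν_i = 0.5332. Since Kp = g(X)·P^{-1}, P = (g/Kp)^(1/1) = (0.5332/0.17)^(1/1) = 3.14 atm.

P = 3.14 atm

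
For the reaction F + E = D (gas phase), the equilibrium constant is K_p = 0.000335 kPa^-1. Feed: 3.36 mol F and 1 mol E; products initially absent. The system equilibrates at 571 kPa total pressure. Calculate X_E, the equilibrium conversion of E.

X = 0.127

Take 1 mol E as basis and let X be its fractional conversion, so ξ = X.
Species balance: n_F = 3.36 − X; n_E = 1 − X; n_D = X.
n_T = Σnᵢ = 4.36 − X.
y_i = n_i/n_T, p_i = y_i·P. K_p = p_D / (p_F p_E).
Setting this equal to 0.000335 kPa^-1 and taking the physical root (0 < X < 1) gives X = 0.127.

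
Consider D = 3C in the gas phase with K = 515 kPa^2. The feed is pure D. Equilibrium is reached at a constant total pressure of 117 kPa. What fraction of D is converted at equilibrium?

Let X = conversion of D (basis 1 mol D); extent of reaction ξ = X.
At extent ξ: n_D = 1 − X; n_C = 3X.
n_T = Σnᵢ = 1 + 2X.
With p_i = (n_i/n_T)P, K = p_C^3 / (p_D).
Setting this equal to 515 kPa^2 and taking the physical root (0 < X < 1) gives X = 0.124.

X = 0.124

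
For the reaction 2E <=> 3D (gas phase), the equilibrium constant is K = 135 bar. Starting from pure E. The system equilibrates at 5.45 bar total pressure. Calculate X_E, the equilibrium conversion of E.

Basis: 1 mol E initially; let X = conversion of E. Extent ξ = 0.5X.
At extent ξ: n_E = 1 − X; n_D = 1.5X.
Total moles n_T = 1 + 0.5X.
With p_i = (n_i/n_T)P, K = p_D^3 / (p_E^2).
Substituting and setting equal to 135 bar gives a polynomial in X; the root in (0,1) is X = 0.783.

X = 0.783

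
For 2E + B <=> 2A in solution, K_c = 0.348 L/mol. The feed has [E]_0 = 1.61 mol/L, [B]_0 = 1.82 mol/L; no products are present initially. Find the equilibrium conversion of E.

X = 0.418

Let X = conversion of E; extent ξ = 1.61X/2 mol/L.
Concentrations: [E] = 1.61 − 1.61X; [B] = 1.82 − 0.805X; [A] = 1.61X.
K_c = [A]^2 / ([E]^2 [B]).
Solving K_c = 0.348 for X ∈ (0,1): X = 0.418.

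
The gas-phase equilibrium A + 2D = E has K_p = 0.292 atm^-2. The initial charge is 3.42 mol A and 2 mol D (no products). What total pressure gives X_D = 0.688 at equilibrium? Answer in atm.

P = 6.02 atm

Let X = conversion of D (basis 2 mol D); extent of reaction ξ = X.
At extent ξ: n_A = 3.42 − X; n_D = 2 − 2X; n_E = X.
n_T = Σnᵢ = 5.42 − 2X.
K_p = p_E / (p_A p_D^2) with p_i = (n_i/n_T)·P.
At X = 0.688: the mole-fraction product g(X) = Π y_i^ν_i = 10.58. Since K_p = g(X)·P^{-2}, P = (g/K_p)^(1/2) = (10.58/0.292)^(1/2) = 6.02 atm.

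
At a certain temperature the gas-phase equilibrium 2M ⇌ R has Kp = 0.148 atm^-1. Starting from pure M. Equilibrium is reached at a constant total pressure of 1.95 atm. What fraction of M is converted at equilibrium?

X = 0.319

Take 1 mol M as basis and let X be its fractional conversion, so ξ = 0.5X.
Mole table: n_M = 1 − X; n_R = 0.5X.
n_T = Σnᵢ = 1 − 0.5X.
With p_i = (n_i/n_T)P, Kp = p_R / (p_M^2).
Setting this equal to 0.148 atm^-1 and taking the physical root (0 < X < 1) gives X = 0.319.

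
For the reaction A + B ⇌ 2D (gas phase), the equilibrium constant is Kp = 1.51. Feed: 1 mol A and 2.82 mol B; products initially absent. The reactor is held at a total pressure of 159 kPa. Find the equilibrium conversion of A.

Let X = conversion of A (basis 1 mol A); extent of reaction ξ = X.
Moles: n_A = 1 − X; n_B = 2.82 − X; n_D = 2X.
Since Δν = 0, n_T = 3.82 throughout.
y_i = n_i/n_T, p_i = y_i·P. Kp = p_D^2 / (p_A p_B).
Substituting and setting equal to 1.51 gives a polynomial in X; the root in (0,1) is X = 0.589.

X = 0.589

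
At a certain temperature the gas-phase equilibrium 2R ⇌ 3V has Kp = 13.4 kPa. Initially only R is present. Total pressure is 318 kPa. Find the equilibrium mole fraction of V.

Basis: 1 mol R initially; let X = conversion of R. Extent ξ = 0.5X.
Mole table: n_R = 1 − X; n_V = 1.5X.
Summing: n_T = 1 + 0.5X.
y_i = n_i/n_T, p_i = y_i·P. Kp = p_V^3 / (p_R^2).
This yields a degree-3 equation in X; solving on (0,1), X = 0.206.
Then n_V = 0.308, n_T = 1.1, so y_V = 0.280.

y_V = 0.280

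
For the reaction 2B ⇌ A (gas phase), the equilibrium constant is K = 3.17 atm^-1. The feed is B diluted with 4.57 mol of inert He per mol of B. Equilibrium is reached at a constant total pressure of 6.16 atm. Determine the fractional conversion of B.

Take 1 mol B as basis and let X be its fractional conversion, so ξ = 0.5X.
Mole table: n_B = 1 − X; n_A = 0.5X; n_I = 4.57 (inert).
Summing: n_T = 5.57 − 0.5X.
Mole fractions y_i = n_i/n_T; K = p_A / (p_B^2) with p_i = y_i·P.
Setting this equal to 3.17 atm^-1 and taking the physical root (0 < X < 1) gives X = 0.695.

X = 0.695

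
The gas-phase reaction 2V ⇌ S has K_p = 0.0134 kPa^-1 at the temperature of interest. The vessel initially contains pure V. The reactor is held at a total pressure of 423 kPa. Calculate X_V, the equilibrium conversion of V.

Basis: 1 mol V initially; let X = conversion of V. Extent ξ = 0.5X.
Moles: n_V = 1 − X; n_S = 0.5X.
n_T = Σnᵢ = 1 − 0.5X.
Mole fractions y_i = n_i/n_T; K_p = p_S / (p_V^2) with p_i = y_i·P.
This yields a degree-2 equation in X; solving on (0,1), X = 0.794.

X = 0.794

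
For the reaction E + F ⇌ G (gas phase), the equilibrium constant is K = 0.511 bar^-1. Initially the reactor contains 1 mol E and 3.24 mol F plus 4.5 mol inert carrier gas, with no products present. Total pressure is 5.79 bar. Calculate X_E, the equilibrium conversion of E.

Take 1 mol E as basis and let X be its fractional conversion, so ξ = X.
Moles: n_E = 1 − X; n_F = 3.24 − X; n_G = X; n_I = 4.5 (inert).
Summing: n_T = 8.74 − X.
With p_i = (n_i/n_T)P, K = p_G / (p_E p_F).
Equating to 0.511 bar^-1 and solving on 0 < X < 1: X = 0.496.

X = 0.496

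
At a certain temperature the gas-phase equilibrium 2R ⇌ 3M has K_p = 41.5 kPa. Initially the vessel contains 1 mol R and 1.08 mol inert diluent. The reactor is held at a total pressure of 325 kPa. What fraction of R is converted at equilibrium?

X = 0.335

Take 1 mol R as basis and let X be its fractional conversion, so ξ = 0.5X.
Moles: n_R = 1 − X; n_M = 1.5X; n_I = 1.08 (inert).
Total moles n_T = 2.08 + 0.5X.
y_i = n_i/n_T, p_i = y_i·P. K_p = p_M^3 / (p_R^2).
Setting this equal to 41.5 kPa and taking the physical root (0 < X < 1) gives X = 0.335.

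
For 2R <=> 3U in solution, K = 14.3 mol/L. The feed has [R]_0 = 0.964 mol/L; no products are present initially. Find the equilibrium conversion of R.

X = 0.713

Let X = conversion of R; extent ξ = 0.964X/2 mol/L.
Concentrations: [R] = 0.964 − 0.964X; [U] = 1.45X.
K = [U]^3 / ([R]^2).
Setting equal to 14.3 and solving for X on (0,1) gives X = 0.713.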